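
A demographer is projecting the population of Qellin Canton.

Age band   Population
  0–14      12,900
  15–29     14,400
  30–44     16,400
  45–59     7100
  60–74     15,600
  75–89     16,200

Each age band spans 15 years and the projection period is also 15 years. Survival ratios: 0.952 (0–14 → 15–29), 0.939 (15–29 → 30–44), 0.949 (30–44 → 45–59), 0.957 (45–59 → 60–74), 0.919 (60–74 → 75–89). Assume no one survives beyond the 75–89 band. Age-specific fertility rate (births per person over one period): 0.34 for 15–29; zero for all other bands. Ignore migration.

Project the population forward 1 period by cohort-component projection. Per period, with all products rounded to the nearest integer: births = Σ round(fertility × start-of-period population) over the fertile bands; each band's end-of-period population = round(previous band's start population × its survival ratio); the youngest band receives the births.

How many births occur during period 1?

4896

— Period 1 —
Births: 14400 × 0.34 = 4896
15–29: 12900 × 0.952 = 12281
30–44: 14400 × 0.939 = 13522
45–59: 16400 × 0.949 = 15564
60–74: 7100 × 0.957 = 6795
75–89: 15600 × 0.919 = 14336
→ [4896, 12281, 13522, 15564, 6795, 14336]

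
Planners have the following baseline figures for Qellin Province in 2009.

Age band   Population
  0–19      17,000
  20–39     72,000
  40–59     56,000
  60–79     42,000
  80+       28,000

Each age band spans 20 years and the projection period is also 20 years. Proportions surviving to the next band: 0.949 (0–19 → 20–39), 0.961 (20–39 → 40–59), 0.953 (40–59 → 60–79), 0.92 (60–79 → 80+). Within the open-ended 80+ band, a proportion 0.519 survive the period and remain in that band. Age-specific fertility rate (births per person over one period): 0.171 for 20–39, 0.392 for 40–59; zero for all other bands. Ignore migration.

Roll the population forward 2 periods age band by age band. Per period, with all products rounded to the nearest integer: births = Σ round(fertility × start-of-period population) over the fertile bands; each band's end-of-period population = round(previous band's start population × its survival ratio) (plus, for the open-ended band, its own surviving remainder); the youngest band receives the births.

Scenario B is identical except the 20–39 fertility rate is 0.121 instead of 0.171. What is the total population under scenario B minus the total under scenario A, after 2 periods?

-4224

(Groups numbered youngest = 1 to oldest = 5.)
[period 1]
Births: 72000 * 0.171 = 12312 ; 56000 * 0.392 = 21952 — total 34264
Group 2: 17000 * 0.949 = 16133
Group 3: 72000 * 0.961 = 69192
Group 4: 56000 * 0.953 = 53368
Group 5: 42000 * 0.92 + 28000 * 0.519 = 38640 + 14532 = 53172
Population now: 0–19=34264, 20–39=16133, 40–59=69192, 60–79=53368, 80+=53172
[period 2]
Births: 16133 * 0.171 = 2759 ; 69192 * 0.392 = 27123 — total 29882
Group 2: 34264 * 0.949 = 32517
Group 3: 16133 * 0.961 = 15504
Group 4: 69192 * 0.953 = 65940
Group 5: 53368 * 0.92 + 53172 * 0.519 = 49099 + 27596 = 76695
Population now: 0–19=29882, 20–39=32517, 40–59=15504, 60–79=65940, 80+=76695
Scenario A total after 2 periods: 220538
Scenario B projection —
[period 1]
Births: 72000 * 0.121 = 8712 ; 56000 * 0.392 = 21952 — total 30664
Group 2: 17000 * 0.949 = 16133
Group 3: 72000 * 0.961 = 69192
Group 4: 56000 * 0.953 = 53368
Group 5: 42000 * 0.92 + 28000 * 0.519 = 38640 + 14532 = 53172
Population now: 0–19=30664, 20–39=16133, 40–59=69192, 60–79=53368, 80+=53172
[period 2]
Births: 16133 * 0.121 = 1952 ; 69192 * 0.392 = 27123 — total 29075
Group 2: 30664 * 0.949 = 29100
Group 3: 16133 * 0.961 = 15504
Group 4: 69192 * 0.953 = 65940
Group 5: 53368 * 0.92 + 53172 * 0.519 = 49099 + 27596 = 76695
Population now: 0–19=29075, 20–39=29100, 40–59=15504, 60–79=65940, 80+=76695
Scenario B total after 2 periods: 216314
Difference B − A = 216314 − 220538 = -4224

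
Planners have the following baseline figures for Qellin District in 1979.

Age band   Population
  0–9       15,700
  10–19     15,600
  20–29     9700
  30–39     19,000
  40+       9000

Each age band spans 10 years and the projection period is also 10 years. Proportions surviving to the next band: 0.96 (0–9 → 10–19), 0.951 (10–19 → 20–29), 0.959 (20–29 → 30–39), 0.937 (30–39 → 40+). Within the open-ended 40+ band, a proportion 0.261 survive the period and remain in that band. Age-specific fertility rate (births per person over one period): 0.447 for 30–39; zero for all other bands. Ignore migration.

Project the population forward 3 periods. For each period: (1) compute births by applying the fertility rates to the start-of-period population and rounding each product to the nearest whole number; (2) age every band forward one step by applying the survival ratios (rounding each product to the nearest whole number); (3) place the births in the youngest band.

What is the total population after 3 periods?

Period 1:
Births: 19000 × 0.447 = 8493
10–19: 15700 × 0.96 = 15072
20–29: 15600 × 0.951 = 14836
30–39: 9700 × 0.959 = 9302
40+: 19000 × 0.937 + 9000 × 0.261 = 17803 + 2349 = 20152
End of period: [8493, 15072, 14836, 9302, 20152]
Period 2:
Births: 9302 × 0.447 = 4158
10–19: 8493 × 0.96 = 8153
20–29: 15072 × 0.951 = 14333
30–39: 14836 × 0.959 = 14228
40+: 9302 × 0.937 + 20152 × 0.261 = 8716 + 5260 = 13976
End of period: [4158, 8153, 14333, 14228, 13976]
Period 3:
Births: 14228 × 0.447 = 6360
10–19: 4158 × 0.96 = 3992
20–29: 8153 × 0.951 = 7754
30–39: 14333 × 0.959 = 13745
40+: 14228 × 0.937 + 13976 × 0.261 = 13332 + 3648 = 16980
End of period: [6360, 3992, 7754, 13745, 16980]
Total after period 3: 6360 + 3992 + 7754 + 13745 + 16980 = 48831

48831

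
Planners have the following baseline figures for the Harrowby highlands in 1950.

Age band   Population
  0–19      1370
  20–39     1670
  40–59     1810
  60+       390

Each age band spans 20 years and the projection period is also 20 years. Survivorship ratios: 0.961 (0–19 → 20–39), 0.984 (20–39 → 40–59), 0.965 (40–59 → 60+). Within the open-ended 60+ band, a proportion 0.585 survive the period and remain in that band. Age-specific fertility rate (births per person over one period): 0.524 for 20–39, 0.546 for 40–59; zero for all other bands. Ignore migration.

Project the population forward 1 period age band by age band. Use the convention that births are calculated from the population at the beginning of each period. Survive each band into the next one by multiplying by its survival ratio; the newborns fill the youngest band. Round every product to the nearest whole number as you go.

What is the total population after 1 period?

Let band 1 be 0–19 through band 4 = 60+.
Period 1.
Births: 1670 * 0.524 = 875, 1810 * 0.546 = 988 ⇒ total 1863
Band 2: 1370 * 0.961 = 1317
Band 3: 1670 * 0.984 = 1643
Band 4: 1810 * 0.965 + 390 * 0.585 = 1747 + 228 = 1975
Giving 1863 / 1317 / 1643 / 1975.
Total after period 1: 1863 + 1317 + 1643 + 1975 = 6798

6798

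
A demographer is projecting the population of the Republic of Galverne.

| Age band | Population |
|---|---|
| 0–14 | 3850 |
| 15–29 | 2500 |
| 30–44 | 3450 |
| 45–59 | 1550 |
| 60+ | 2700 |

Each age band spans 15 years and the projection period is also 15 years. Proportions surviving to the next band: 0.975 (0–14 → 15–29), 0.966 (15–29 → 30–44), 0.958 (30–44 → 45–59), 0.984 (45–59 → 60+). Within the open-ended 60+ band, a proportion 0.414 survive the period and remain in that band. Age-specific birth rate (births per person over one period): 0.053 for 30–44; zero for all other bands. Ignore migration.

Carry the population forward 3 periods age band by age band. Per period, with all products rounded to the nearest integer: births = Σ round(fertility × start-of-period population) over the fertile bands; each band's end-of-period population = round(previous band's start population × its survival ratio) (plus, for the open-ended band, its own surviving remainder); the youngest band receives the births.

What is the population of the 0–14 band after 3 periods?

192

Call the groups 1 to 5, youngest first.
— Period 1 —
Births: 3450 × 0.053 = 183
Group 2: 3850 × 0.975 = 3754
Group 3: 2500 × 0.966 = 2415
Group 4: 3450 × 0.958 = 3305
Group 5: 1550 × 0.984 + 2700 × 0.414 = 1525 + 1118 = 2643
→ [183, 3754, 2415, 3305, 2643]
— Period 2 —
Births: 2415 × 0.053 = 128
Group 2: 183 × 0.975 = 178
Group 3: 3754 × 0.966 = 3626
Group 4: 2415 × 0.958 = 2314
Group 5: 3305 × 0.984 + 2643 × 0.414 = 3252 + 1094 = 4346
→ [128, 178, 3626, 2314, 4346]
— Period 3 —
Births: 3626 × 0.053 = 192
Group 2: 128 × 0.975 = 125
Group 3: 178 × 0.966 = 172
Group 4: 3626 × 0.958 = 3474
Group 5: 2314 × 0.984 + 4346 × 0.414 = 2277 + 1799 = 4076
→ [192, 125, 172, 3474, 4076]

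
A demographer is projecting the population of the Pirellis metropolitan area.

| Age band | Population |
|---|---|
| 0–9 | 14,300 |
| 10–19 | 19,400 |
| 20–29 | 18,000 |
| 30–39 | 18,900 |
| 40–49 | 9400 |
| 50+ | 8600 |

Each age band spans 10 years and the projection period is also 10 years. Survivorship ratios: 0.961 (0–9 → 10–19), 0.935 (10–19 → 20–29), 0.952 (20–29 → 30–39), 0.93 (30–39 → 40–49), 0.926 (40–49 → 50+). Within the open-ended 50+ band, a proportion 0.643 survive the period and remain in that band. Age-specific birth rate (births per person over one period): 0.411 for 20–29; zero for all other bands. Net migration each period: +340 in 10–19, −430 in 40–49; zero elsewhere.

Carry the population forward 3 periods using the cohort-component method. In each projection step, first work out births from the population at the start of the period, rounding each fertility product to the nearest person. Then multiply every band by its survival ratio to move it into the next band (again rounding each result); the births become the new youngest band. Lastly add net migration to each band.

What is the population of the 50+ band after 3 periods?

After projecting period 1:
Births: 18000 × 0.411 = 7398
10–19: 14300 × 0.961 = 13742
20–29: 19400 × 0.935 = 18139
30–39: 18000 × 0.952 = 17136
40–49: 18900 × 0.93 = 17577
50+: 9400 × 0.926 + 8600 × 0.643 = 8704 + 5530 = 14234
Net migration: 10–19 + 340 → 14082; 40–49 − 430 → 17147
Population now: 0–9=7398, 10–19=14082, 20–29=18139, 30–39=17136, 40–49=17147, 50+=14234
After projecting period 2:
Births: 18139 × 0.411 = 7455
10–19: 7398 × 0.961 = 7109
20–29: 14082 × 0.935 = 13167
30–39: 18139 × 0.952 = 17268
40–49: 17136 × 0.93 = 15936
50+: 17147 × 0.926 + 14234 × 0.643 = 15878 + 9152 = 25030
Net migration: 10–19 + 340 → 7449; 40–49 − 430 → 15506
Population now: 0–9=7455, 10–19=7449, 20–29=13167, 30–39=17268, 40–49=15506, 50+=25030
After projecting period 3:
Births: 13167 × 0.411 = 5412
10–19: 7455 × 0.961 = 7164
20–29: 7449 × 0.935 = 6965
30–39: 13167 × 0.952 = 12535
40–49: 17268 × 0.93 = 16059
50+: 15506 × 0.926 + 25030 × 0.643 = 14359 + 16094 = 30453
Net migration: 10–19 + 340 → 7504; 40–49 − 430 → 15629
Population now: 0–9=5412, 10–19=7504, 20–29=6965, 30–39=12535, 40–49=15629, 50+=30453

30453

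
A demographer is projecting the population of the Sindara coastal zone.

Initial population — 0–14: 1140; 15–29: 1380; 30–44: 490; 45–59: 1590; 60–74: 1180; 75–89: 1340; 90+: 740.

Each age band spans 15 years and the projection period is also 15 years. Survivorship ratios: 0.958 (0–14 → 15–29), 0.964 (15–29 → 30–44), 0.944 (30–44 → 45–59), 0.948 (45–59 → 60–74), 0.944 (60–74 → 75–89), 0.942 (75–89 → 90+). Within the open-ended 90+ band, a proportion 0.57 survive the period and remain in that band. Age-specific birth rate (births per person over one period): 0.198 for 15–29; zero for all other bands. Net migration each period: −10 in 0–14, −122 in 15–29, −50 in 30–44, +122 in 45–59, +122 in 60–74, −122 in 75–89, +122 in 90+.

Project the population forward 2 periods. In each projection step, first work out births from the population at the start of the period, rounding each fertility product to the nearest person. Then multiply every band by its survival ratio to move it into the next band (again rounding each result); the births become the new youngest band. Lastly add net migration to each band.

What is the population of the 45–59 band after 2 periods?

1330

[period 1]
Births: 1380 × 0.198 = 273
15–29: 1140 × 0.958 = 1092
30–44: 1380 × 0.964 = 1330
45–59: 490 × 0.944 = 463
60–74: 1590 × 0.948 = 1507
75–89: 1180 × 0.944 = 1114
90+: 1340 × 0.942 + 740 × 0.57 = 1262 + 422 = 1684
Net migration: 0–14 − 10 → 263; 15–29 − 122 → 970; 30–44 − 50 → 1280; 45–59 + 122 → 585; 60–74 + 122 → 1629; 75–89 − 122 → 992; 90+ + 122 → 1806
End of period: [263, 970, 1280, 585, 1629, 992, 1806]
[period 2]
Births: 970 × 0.198 = 192
15–29: 263 × 0.958 = 252
30–44: 970 × 0.964 = 935
45–59: 1280 × 0.944 = 1208
60–74: 585 × 0.948 = 555
75–89: 1629 × 0.944 = 1538
90+: 992 × 0.942 + 1806 × 0.57 = 934 + 1029 = 1963
Net migration: 0–14 − 10 → 182; 15–29 − 122 → 130; 30–44 − 50 → 885; 45–59 + 122 → 1330; 60–74 + 122 → 677; 75–89 − 122 → 1416; 90+ + 122 → 2085
End of period: [182, 130, 885, 1330, 677, 1416, 2085]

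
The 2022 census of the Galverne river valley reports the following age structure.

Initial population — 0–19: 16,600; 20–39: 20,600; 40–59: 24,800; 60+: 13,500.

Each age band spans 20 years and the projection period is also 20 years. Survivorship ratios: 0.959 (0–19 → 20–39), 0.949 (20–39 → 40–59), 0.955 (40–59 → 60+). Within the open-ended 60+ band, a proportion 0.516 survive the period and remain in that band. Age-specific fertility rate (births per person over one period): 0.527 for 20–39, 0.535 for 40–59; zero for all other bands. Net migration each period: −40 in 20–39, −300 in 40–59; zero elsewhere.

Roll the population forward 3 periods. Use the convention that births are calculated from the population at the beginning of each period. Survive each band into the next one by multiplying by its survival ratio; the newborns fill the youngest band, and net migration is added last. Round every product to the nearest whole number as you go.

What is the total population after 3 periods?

— Period 1 —
Births: 20600 × 0.527 = 10856  |  24800 × 0.535 = 13268 ⇒ total 24124
20–39: 16600 × 0.959 = 15919
40–59: 20600 × 0.949 = 19549
60+: 24800 × 0.955 + 13500 × 0.516 = 23684 + 6966 = 30650
Net migration: 20–39 − 40 → 15879; 40–59 − 300 → 19249
Population now: 0–19=24124, 20–39=15879, 40–59=19249, 60+=30650
— Period 2 —
Births: 15879 × 0.527 = 8368  |  19249 × 0.535 = 10298 ⇒ total 18666
20–39: 24124 × 0.959 = 23135
40–59: 15879 × 0.949 = 15069
60+: 19249 × 0.955 + 30650 × 0.516 = 18383 + 15815 = 34198
Net migration: 20–39 − 40 → 23095; 40–59 − 300 → 14769
Population now: 0–19=18666, 20–39=23095, 40–59=14769, 60+=34198
— Period 3 —
Births: 23095 × 0.527 = 12171  |  14769 × 0.535 = 7901 ⇒ total 20072
20–39: 18666 × 0.959 = 17901
40–59: 23095 × 0.949 = 21917
60+: 14769 × 0.955 + 34198 × 0.516 = 14104 + 17646 = 31750
Net migration: 20–39 − 40 → 17861; 40–59 − 300 → 21617
Population now: 0–19=20072, 20–39=17861, 40–59=21617, 60+=31750
Total after period 3: 20072 + 17861 + 21617 + 31750 = 91300

91300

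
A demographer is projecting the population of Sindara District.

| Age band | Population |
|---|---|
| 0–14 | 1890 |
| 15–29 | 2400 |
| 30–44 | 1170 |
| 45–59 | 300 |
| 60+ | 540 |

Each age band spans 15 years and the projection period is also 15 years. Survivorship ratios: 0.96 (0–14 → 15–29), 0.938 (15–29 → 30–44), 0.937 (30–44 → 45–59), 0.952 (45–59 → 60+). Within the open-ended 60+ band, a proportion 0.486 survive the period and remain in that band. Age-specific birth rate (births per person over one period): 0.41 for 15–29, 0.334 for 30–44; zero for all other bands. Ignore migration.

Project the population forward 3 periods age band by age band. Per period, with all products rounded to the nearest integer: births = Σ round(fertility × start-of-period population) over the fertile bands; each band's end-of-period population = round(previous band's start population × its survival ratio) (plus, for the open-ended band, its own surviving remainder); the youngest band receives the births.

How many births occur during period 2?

1496

Let band 1 be 0–14 through band 5 = 60+.
Period 1:
Births: 2400 × 0.41 = 984, 1170 × 0.334 = 391 ⇒ total 1375
Band 2: 1890 × 0.96 = 1814
Band 3: 2400 × 0.938 = 2251
Band 4: 1170 × 0.937 = 1096
Band 5: 300 × 0.952 + 540 × 0.486 = 286 + 262 = 548
Giving 1375 / 1814 / 2251 / 1096 / 548.
Period 2:
Births: 1814 × 0.41 = 744, 2251 × 0.334 = 752 ⇒ total 1496
Band 2: 1375 × 0.96 = 1320
Band 3: 1814 × 0.938 = 1702
Band 4: 2251 × 0.937 = 2109
Band 5: 1096 × 0.952 + 548 × 0.486 = 1043 + 266 = 1309
Giving 1496 / 1320 / 1702 / 2109 / 1309.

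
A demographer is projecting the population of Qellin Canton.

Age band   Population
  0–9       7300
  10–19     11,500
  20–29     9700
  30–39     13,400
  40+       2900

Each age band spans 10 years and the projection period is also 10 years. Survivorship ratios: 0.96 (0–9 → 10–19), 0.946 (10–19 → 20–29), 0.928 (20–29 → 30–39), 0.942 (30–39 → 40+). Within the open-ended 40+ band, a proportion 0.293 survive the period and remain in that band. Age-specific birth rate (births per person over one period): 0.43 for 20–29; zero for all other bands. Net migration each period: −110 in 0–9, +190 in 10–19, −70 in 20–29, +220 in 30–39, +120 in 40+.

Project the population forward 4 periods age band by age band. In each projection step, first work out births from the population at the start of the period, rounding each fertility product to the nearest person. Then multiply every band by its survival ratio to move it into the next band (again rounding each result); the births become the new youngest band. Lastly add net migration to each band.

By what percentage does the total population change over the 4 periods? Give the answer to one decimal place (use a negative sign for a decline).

Let band 1 be 0–9 through band 5 = 40+.
Period 1:
Births: 9700 × 0.43 = 4171
Band 2: 7300 × 0.96 = 7008
Band 3: 11500 × 0.946 = 10879
Band 4: 9700 × 0.928 = 9002
Band 5: 13400 × 0.942 + 2900 × 0.293 = 12623 + 850 = 13473
Net migration: Band 1 − 110 → 4061; Band 2 + 190 → 7198; Band 3 − 70 → 10809; Band 4 + 220 → 9222; Band 5 + 120 → 13593
→ [4061, 7198, 10809, 9222, 13593]
Period 2:
Births: 10809 × 0.43 = 4648
Band 2: 4061 × 0.96 = 3899
Band 3: 7198 × 0.946 = 6809
Band 4: 10809 × 0.928 = 10031
Band 5: 9222 × 0.942 + 13593 × 0.293 = 8687 + 3983 = 12670
Net migration: Band 1 − 110 → 4538; Band 2 + 190 → 4089; Band 3 − 70 → 6739; Band 4 + 220 → 10251; Band 5 + 120 → 12790
→ [4538, 4089, 6739, 10251, 12790]
Period 3:
Births: 6739 × 0.43 = 2898
Band 2: 4538 × 0.96 = 4356
Band 3: 4089 × 0.946 = 3868
Band 4: 6739 × 0.928 = 6254
Band 5: 10251 × 0.942 + 12790 × 0.293 = 9656 + 3747 = 13403
Net migration: Band 1 − 110 → 2788; Band 2 + 190 → 4546; Band 3 − 70 → 3798; Band 4 + 220 → 6474; Band 5 + 120 → 13523
→ [2788, 4546, 3798, 6474, 13523]
Period 4:
Births: 3798 × 0.43 = 1633
Band 2: 2788 × 0.96 = 2676
Band 3: 4546 × 0.946 = 4301
Band 4: 3798 × 0.928 = 3525
Band 5: 6474 × 0.942 + 13523 × 0.293 = 6099 + 3962 = 10061
Net migration: Band 1 − 110 → 1523; Band 2 + 190 → 2866; Band 3 − 70 → 4231; Band 4 + 220 → 3745; Band 5 + 120 → 10181
→ [1523, 2866, 4231, 3745, 10181]
Total: 44800 → 22546; change = -22254; percentage change = -49.7%

-49.7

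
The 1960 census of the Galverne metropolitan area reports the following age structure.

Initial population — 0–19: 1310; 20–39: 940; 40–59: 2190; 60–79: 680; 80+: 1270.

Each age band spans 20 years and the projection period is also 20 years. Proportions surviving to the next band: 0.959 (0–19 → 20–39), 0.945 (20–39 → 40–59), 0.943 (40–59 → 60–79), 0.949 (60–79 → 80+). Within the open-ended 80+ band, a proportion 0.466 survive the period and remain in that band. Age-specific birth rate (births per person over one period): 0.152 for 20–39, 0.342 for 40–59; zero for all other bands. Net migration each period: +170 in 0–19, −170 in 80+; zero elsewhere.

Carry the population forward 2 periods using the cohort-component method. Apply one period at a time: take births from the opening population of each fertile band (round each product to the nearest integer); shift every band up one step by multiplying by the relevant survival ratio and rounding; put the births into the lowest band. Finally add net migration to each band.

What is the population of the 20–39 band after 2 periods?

Let group 1 be 0–19 through group 5 = 80+.
Period 1.
Births: 940 × 0.152 = 143 ; 2190 × 0.342 = 749 ⇒ total 892
Group 2: 1310 × 0.959 = 1256
Group 3: 940 × 0.945 = 888
Group 4: 2190 × 0.943 = 2065
Group 5: 680 × 0.949 + 1270 × 0.466 = 645 + 592 = 1237
Net migration: Group 1 + 170 → 1062; Group 5 − 170 → 1067
Giving 1062 / 1256 / 888 / 2065 / 1067.
Period 2.
Births: 1256 × 0.152 = 191 ; 888 × 0.342 = 304 ⇒ total 495
Group 2: 1062 × 0.959 = 1018
Group 3: 1256 × 0.945 = 1187
Group 4: 888 × 0.943 = 837
Group 5: 2065 × 0.949 + 1067 × 0.466 = 1960 + 497 = 2457
Net migration: Group 1 + 170 → 665; Group 5 − 170 → 2287
Giving 665 / 1018 / 1187 / 837 / 2287.

1018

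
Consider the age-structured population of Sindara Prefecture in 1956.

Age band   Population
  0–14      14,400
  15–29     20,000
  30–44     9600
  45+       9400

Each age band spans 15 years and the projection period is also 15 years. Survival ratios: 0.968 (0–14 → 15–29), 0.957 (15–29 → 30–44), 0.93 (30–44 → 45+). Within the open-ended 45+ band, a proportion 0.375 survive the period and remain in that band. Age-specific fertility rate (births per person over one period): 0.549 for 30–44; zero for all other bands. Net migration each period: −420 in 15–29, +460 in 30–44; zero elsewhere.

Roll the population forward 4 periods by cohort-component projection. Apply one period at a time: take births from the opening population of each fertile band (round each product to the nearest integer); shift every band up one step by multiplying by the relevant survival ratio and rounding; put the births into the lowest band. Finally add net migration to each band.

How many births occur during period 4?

2712

Call the bands 1 to 4, youngest first.
[period 1]
Births: 9600 * 0.549 = 5270
Band 2: 14400 * 0.968 = 13939
Band 3: 20000 * 0.957 = 19140
Band 4: 9600 * 0.93 + 9400 * 0.375 = 8928 + 3525 = 12453
Net migration: Band 2 − 420 → 13519; Band 3 + 460 → 19600
Population now: 0–14=5270, 15–29=13519, 30–44=19600, 45+=12453
[period 2]
Births: 19600 * 0.549 = 10760
Band 2: 5270 * 0.968 = 5101
Band 3: 13519 * 0.957 = 12938
Band 4: 19600 * 0.93 + 12453 * 0.375 = 18228 + 4670 = 22898
Net migration: Band 2 − 420 → 4681; Band 3 + 460 → 13398
Population now: 0–14=10760, 15–29=4681, 30–44=13398, 45+=22898
[period 3]
Births: 13398 * 0.549 = 7356
Band 2: 10760 * 0.968 = 10416
Band 3: 4681 * 0.957 = 4480
Band 4: 13398 * 0.93 + 22898 * 0.375 = 12460 + 8587 = 21047
Net migration: Band 2 − 420 → 9996; Band 3 + 460 → 4940
Population now: 0–14=7356, 15–29=9996, 30–44=4940, 45+=21047
[period 4]
Births: 4940 * 0.549 = 2712
Band 2: 7356 * 0.968 = 7121
Band 3: 9996 * 0.957 = 9566
Band 4: 4940 * 0.93 + 21047 * 0.375 = 4594 + 7893 = 12487
Net migration: Band 2 − 420 → 6701; Band 3 + 460 → 10026
Population now: 0–14=2712, 15–29=6701, 30–44=10026, 45+=12487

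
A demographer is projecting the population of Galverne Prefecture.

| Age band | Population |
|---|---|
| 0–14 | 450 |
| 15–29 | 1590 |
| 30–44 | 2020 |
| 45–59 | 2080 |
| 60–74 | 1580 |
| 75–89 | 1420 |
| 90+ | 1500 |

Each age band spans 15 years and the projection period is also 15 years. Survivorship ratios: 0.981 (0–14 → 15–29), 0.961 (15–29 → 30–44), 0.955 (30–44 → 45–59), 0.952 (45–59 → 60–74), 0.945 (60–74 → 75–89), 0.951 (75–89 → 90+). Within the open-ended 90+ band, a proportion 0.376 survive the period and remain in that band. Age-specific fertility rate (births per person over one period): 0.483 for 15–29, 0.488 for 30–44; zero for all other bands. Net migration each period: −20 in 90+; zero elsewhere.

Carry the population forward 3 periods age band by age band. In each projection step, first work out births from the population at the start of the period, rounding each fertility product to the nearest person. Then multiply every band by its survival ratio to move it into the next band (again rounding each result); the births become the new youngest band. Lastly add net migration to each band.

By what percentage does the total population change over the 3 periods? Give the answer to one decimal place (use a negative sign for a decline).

-8.7

— Period 1 —
Births: 1590 * 0.483 = 768 ; 2020 * 0.488 = 986 — total 1754
15–29: 450 * 0.981 = 441
30–44: 1590 * 0.961 = 1528
45–59: 2020 * 0.955 = 1929
60–74: 2080 * 0.952 = 1980
75–89: 1580 * 0.945 = 1493
90+: 1420 * 0.951 + 1500 * 0.376 = 1350 + 564 = 1914
Net migration: 90+ − 20 → 1894
Giving 1754 / 441 / 1528 / 1929 / 1980 / 1493 / 1894.
— Period 2 —
Births: 441 * 0.483 = 213 ; 1528 * 0.488 = 746 — total 959
15–29: 1754 * 0.981 = 1721
30–44: 441 * 0.961 = 424
45–59: 1528 * 0.955 = 1459
60–74: 1929 * 0.952 = 1836
75–89: 1980 * 0.945 = 1871
90+: 1493 * 0.951 + 1894 * 0.376 = 1420 + 712 = 2132
Net migration: 90+ − 20 → 2112
Giving 959 / 1721 / 424 / 1459 / 1836 / 1871 / 2112.
— Period 3 —
Births: 1721 * 0.483 = 831 ; 424 * 0.488 = 207 — total 1038
15–29: 959 * 0.981 = 941
30–44: 1721 * 0.961 = 1654
45–59: 424 * 0.955 = 405
60–74: 1459 * 0.952 = 1389
75–89: 1836 * 0.945 = 1735
90+: 1871 * 0.951 + 2112 * 0.376 = 1779 + 794 = 2573
Net migration: 90+ − 20 → 2553
Giving 1038 / 941 / 1654 / 405 / 1389 / 1735 / 2553.
Total: 10640 → 9715; change = -925; percentage change = -8.7%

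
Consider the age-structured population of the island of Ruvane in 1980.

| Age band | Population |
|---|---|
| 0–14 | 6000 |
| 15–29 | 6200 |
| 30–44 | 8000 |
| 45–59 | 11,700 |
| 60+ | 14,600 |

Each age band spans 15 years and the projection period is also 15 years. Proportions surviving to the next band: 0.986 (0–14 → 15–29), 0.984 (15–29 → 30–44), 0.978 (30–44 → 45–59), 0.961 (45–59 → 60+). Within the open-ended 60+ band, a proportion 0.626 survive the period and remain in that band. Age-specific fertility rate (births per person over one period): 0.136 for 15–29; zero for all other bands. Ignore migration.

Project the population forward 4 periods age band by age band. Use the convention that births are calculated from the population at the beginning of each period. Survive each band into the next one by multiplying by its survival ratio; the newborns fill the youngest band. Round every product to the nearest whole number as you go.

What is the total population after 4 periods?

18808

Let band 1 be 0–14 through band 5 = 60+.
Period 1.
Births: 6200 * 0.136 = 843
Band 2: 6000 * 0.986 = 5916
Band 3: 6200 * 0.984 = 6101
Band 4: 8000 * 0.978 = 7824
Band 5: 11700 * 0.961 + 14600 * 0.626 = 11244 + 9140 = 20384
End of period: [843, 5916, 6101, 7824, 20384]
Period 2.
Births: 5916 * 0.136 = 805
Band 2: 843 * 0.986 = 831
Band 3: 5916 * 0.984 = 5821
Band 4: 6101 * 0.978 = 5967
Band 5: 7824 * 0.961 + 20384 * 0.626 = 7519 + 12760 = 20279
End of period: [805, 831, 5821, 5967, 20279]
Period 3.
Births: 831 * 0.136 = 113
Band 2: 805 * 0.986 = 794
Band 3: 831 * 0.984 = 818
Band 4: 5821 * 0.978 = 5693
Band 5: 5967 * 0.961 + 20279 * 0.626 = 5734 + 12695 = 18429
End of period: [113, 794, 818, 5693, 18429]
Period 4.
Births: 794 * 0.136 = 108
Band 2: 113 * 0.986 = 111
Band 3: 794 * 0.984 = 781
Band 4: 818 * 0.978 = 800
Band 5: 5693 * 0.961 + 18429 * 0.626 = 5471 + 11537 = 17008
End of period: [108, 111, 781, 800, 17008]
Total after period 4: 108 + 111 + 781 + 800 + 17008 = 18808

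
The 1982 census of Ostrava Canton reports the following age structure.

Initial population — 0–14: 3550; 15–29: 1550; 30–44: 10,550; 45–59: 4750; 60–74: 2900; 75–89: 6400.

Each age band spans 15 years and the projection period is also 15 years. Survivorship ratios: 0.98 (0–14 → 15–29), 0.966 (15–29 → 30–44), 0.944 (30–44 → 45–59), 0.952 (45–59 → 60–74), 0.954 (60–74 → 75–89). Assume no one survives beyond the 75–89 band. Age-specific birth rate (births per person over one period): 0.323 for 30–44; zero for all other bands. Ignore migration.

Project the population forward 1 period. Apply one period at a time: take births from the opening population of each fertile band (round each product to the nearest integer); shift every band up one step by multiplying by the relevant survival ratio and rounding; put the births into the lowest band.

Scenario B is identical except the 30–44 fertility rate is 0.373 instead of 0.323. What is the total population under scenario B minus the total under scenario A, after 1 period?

527

[period 1]
Births: 10550 * 0.323 = 3408
15–29: 3550 * 0.98 = 3479
30–44: 1550 * 0.966 = 1497
45–59: 10550 * 0.944 = 9959
60–74: 4750 * 0.952 = 4522
75–89: 2900 * 0.954 = 2767
Population now: 0–14=3408, 15–29=3479, 30–44=1497, 45–59=9959, 60–74=4522, 75–89=2767
Scenario A total after 1 period: 25632
Scenario B projection —
[period 1]
Births: 10550 * 0.373 = 3935
15–29: 3550 * 0.98 = 3479
30–44: 1550 * 0.966 = 1497
45–59: 10550 * 0.944 = 9959
60–74: 4750 * 0.952 = 4522
75–89: 2900 * 0.954 = 2767
Population now: 0–14=3935, 15–29=3479, 30–44=1497, 45–59=9959, 60–74=4522, 75–89=2767
Scenario B total after 1 period: 26159
Difference B − A = 26159 − 25632 = 527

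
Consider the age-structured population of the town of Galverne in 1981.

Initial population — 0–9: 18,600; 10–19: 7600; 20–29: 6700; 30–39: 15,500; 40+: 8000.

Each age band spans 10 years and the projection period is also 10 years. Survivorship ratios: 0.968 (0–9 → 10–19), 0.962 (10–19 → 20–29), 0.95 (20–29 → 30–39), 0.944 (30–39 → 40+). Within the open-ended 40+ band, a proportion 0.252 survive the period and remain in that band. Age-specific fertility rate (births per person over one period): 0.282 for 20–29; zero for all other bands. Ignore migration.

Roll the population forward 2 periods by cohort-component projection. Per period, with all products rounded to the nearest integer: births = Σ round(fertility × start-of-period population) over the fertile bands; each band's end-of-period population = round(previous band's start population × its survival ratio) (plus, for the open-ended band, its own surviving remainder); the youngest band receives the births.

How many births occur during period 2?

Period 1:
Births: 6700 × 0.282 = 1889
10–19: 18600 × 0.968 = 18005
20–29: 7600 × 0.962 = 7311
30–39: 6700 × 0.95 = 6365
40+: 15500 × 0.944 + 8000 × 0.252 = 14632 + 2016 = 16648
→ [1889, 18005, 7311, 6365, 16648]
Period 2:
Births: 7311 × 0.282 = 2062
10–19: 1889 × 0.968 = 1829
20–29: 18005 × 0.962 = 17321
30–39: 7311 × 0.95 = 6945
40+: 6365 × 0.944 + 16648 × 0.252 = 6009 + 4195 = 10204
→ [2062, 1829, 17321, 6945, 10204]

2062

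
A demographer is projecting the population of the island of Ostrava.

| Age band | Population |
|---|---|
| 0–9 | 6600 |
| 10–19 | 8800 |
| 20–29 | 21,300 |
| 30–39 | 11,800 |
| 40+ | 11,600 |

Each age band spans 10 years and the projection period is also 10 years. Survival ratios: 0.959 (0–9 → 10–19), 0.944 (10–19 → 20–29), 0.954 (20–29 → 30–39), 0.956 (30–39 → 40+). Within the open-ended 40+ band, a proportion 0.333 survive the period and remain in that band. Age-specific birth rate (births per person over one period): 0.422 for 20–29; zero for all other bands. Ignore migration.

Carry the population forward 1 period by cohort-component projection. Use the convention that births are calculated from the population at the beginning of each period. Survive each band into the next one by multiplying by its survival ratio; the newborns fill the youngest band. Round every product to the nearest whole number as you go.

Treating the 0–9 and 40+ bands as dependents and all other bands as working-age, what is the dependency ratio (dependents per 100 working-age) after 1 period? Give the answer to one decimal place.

69.0

[period 1]
Births: 21300 × 0.422 = 8989
10–19: 6600 × 0.959 = 6329
20–29: 8800 × 0.944 = 8307
30–39: 21300 × 0.954 = 20320
40+: 11800 × 0.956 + 11600 × 0.333 = 11281 + 3863 = 15144
Population now: 0–9=8989, 10–19=6329, 20–29=8307, 30–39=20320, 40+=15144
Dependents (band 0–9 + band 40+) = 8989 + 15144 = 24133; working-age = 34956; ratio = 24133/34956 × 100 = 69.0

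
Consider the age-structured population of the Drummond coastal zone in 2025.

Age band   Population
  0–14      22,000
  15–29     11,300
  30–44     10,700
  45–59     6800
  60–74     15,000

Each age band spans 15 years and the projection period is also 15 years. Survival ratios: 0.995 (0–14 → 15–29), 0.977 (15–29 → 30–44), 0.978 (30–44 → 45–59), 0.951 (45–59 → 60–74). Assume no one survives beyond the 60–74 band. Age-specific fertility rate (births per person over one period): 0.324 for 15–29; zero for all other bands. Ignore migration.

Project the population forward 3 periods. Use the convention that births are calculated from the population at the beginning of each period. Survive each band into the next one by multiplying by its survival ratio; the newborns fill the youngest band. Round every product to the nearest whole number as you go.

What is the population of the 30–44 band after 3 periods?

3559

Period 1:
Births: 11300 × 0.324 = 3661
15–29: 22000 × 0.995 = 21890
30–44: 11300 × 0.977 = 11040
45–59: 10700 × 0.978 = 10465
60–74: 6800 × 0.951 = 6467
Giving 3661 / 21890 / 11040 / 10465 / 6467.
Period 2:
Births: 21890 × 0.324 = 7092
15–29: 3661 × 0.995 = 3643
30–44: 21890 × 0.977 = 21387
45–59: 11040 × 0.978 = 10797
60–74: 10465 × 0.951 = 9952
Giving 7092 / 3643 / 21387 / 10797 / 9952.
Period 3:
Births: 3643 × 0.324 = 1180
15–29: 7092 × 0.995 = 7057
30–44: 3643 × 0.977 = 3559
45–59: 21387 × 0.978 = 20916
60–74: 10797 × 0.951 = 10268
Giving 1180 / 7057 / 3559 / 20916 / 10268.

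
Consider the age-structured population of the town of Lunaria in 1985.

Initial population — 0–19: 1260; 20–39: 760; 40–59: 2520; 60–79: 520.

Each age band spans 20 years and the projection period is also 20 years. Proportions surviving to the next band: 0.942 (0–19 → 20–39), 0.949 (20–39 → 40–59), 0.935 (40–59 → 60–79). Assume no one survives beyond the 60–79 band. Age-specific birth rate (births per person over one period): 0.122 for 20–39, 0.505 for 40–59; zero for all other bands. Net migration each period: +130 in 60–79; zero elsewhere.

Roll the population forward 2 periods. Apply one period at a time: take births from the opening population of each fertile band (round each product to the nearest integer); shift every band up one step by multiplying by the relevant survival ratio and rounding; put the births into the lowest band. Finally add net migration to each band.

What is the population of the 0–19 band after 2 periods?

509

Call the bands 1 to 4, youngest first.
Period 1:
Births: 760 × 0.122 = 93  |  2520 × 0.505 = 1273 — total 1366
Band 2: 1260 × 0.942 = 1187
Band 3: 760 × 0.949 = 721
Band 4: 2520 × 0.935 = 2356
Net migration: Band 4 + 130 → 2486
Population now: 0–19=1366, 20–39=1187, 40–59=721, 60–79=2486
Period 2:
Births: 1187 × 0.122 = 145  |  721 × 0.505 = 364 — total 509
Band 2: 1366 × 0.942 = 1287
Band 3: 1187 × 0.949 = 1126
Band 4: 721 × 0.935 = 674
Net migration: Band 4 + 130 → 804
Population now: 0–19=509, 20–39=1287, 40–59=1126, 60–79=804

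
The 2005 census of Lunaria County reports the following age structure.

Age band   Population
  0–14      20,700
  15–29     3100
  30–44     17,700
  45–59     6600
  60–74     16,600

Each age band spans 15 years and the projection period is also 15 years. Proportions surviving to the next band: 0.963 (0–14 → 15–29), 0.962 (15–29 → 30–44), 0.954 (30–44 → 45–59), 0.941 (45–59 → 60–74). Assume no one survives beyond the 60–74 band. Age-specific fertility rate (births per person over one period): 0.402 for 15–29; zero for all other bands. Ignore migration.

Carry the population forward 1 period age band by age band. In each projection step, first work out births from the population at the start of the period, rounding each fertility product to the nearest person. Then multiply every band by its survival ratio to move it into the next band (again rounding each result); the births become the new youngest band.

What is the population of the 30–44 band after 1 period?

— Period 1 —
Births: 3100 × 0.402 = 1246
15–29: 20700 × 0.963 = 19934
30–44: 3100 × 0.962 = 2982
45–59: 17700 × 0.954 = 16886
60–74: 6600 × 0.941 = 6211
End of period: [1246, 19934, 2982, 16886, 6211]

2982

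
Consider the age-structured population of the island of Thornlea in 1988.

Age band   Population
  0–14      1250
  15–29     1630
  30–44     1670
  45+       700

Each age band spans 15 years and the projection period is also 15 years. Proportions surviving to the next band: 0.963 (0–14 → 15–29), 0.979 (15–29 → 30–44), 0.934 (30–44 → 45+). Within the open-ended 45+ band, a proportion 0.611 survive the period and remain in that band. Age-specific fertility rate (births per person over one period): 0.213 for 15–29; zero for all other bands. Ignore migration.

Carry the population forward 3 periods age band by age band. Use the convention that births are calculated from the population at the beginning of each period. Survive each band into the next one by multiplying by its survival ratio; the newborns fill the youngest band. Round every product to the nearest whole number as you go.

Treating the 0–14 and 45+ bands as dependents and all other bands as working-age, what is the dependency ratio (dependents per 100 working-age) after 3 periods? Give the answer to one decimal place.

[period 1]
Births: 1630 * 0.213 = 347
15–29: 1250 * 0.963 = 1204
30–44: 1630 * 0.979 = 1596
45+: 1670 * 0.934 + 700 * 0.611 = 1560 + 428 = 1988
Giving 347 / 1204 / 1596 / 1988.
[period 2]
Births: 1204 * 0.213 = 256
15–29: 347 * 0.963 = 334
30–44: 1204 * 0.979 = 1179
45+: 1596 * 0.934 + 1988 * 0.611 = 1491 + 1215 = 2706
Giving 256 / 334 / 1179 / 2706.
[period 3]
Births: 334 * 0.213 = 71
15–29: 256 * 0.963 = 247
30–44: 334 * 0.979 = 327
45+: 1179 * 0.934 + 2706 * 0.611 = 1101 + 1653 = 2754
Giving 71 / 247 / 327 / 2754.
Dependents (band 0–14 + band 45+) = 71 + 2754 = 2825; working-age = 574; ratio = 2825/574 × 100 = 492.2

492.2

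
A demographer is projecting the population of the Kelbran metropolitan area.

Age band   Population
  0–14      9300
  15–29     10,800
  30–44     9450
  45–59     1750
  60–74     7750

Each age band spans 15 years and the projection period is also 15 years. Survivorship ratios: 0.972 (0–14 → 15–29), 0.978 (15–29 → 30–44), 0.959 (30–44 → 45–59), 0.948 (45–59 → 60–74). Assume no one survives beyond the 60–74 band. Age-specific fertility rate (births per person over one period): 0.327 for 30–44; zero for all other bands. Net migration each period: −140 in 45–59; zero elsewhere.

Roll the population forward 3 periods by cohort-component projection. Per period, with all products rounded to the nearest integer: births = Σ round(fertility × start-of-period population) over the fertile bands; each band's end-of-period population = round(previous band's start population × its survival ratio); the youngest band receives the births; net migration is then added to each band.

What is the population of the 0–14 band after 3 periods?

(Bands numbered youngest = 1 to oldest = 5.)
Period 1.
Births: 9450 × 0.327 = 3090
Band 2: 9300 × 0.972 = 9040
Band 3: 10800 × 0.978 = 10562
Band 4: 9450 × 0.959 = 9063
Band 5: 1750 × 0.948 = 1659
Net migration: Band 4 − 140 → 8923
Giving 3090 / 9040 / 10562 / 8923 / 1659.
Period 2.
Births: 10562 × 0.327 = 3454
Band 2: 3090 × 0.972 = 3003
Band 3: 9040 × 0.978 = 8841
Band 4: 10562 × 0.959 = 10129
Band 5: 8923 × 0.948 = 8459
Net migration: Band 4 − 140 → 9989
Giving 3454 / 3003 / 8841 / 9989 / 8459.
Period 3.
Births: 8841 × 0.327 = 2891
Band 2: 3454 × 0.972 = 3357
Band 3: 3003 × 0.978 = 2937
Band 4: 8841 × 0.959 = 8479
Band 5: 9989 × 0.948 = 9470
Net migration: Band 4 − 140 → 8339
Giving 2891 / 3357 / 2937 / 8339 / 9470.

2891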